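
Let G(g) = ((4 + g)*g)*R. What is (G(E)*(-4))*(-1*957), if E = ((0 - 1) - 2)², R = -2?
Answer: -895752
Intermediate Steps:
E = 9 (E = (-1 - 2)² = (-3)² = 9)
G(g) = -2*g*(4 + g) (G(g) = ((4 + g)*g)*(-2) = (g*(4 + g))*(-2) = -2*g*(4 + g))
(G(E)*(-4))*(-1*957) = (-2*9*(4 + 9)*(-4))*(-1*957) = (-2*9*13*(-4))*(-957) = -234*(-4)*(-957) = 936*(-957) = -895752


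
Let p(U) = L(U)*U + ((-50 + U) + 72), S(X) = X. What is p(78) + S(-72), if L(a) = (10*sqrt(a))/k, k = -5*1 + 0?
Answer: 28 - 156*sqrt(78) ≈ -1349.8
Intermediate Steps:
k = -5 (k = -5 + 0 = -5)
L(a) = -2*sqrt(a) (L(a) = (10*sqrt(a))/(-5) = (10*sqrt(a))*(-1/5) = -2*sqrt(a))
p(U) = 22 + U - 2*U**(3/2) (p(U) = (-2*sqrt(U))*U + ((-50 + U) + 72) = -2*U**(3/2) + (22 + U) = 22 + U - 2*U**(3/2))
p(78) + S(-72) = (22 + 78 - 156*sqrt(78)) - 72 = (100 - 156*sqrt(78)) - 72 = 28 - 156*sqrt(78)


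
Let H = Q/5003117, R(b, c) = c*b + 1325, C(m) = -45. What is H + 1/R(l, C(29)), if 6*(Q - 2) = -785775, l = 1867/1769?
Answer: -143554214791/5653297069735 ≈ -0.025393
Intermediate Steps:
l = 1867/1769 (l = 1867*(1/1769) = 1867/1769 ≈ 1.0554)
Q = -261921/2 (Q = 2 + (⅙)*(-785775) = 2 - 261925/2 = -261921/2 ≈ -1.3096e+5)
R(b, c) = 1325 + b*c (R(b, c) = b*c + 1325 = 1325 + b*c)
H = -261921/10006234 (H = -261921/2/5003117 = -261921/2*1/5003117 = -261921/10006234 ≈ -0.026176)
H + 1/R(l, C(29)) = -261921/10006234 + 1/(1325 + (1867/1769)*(-45)) = -261921/10006234 + 1/(1325 - 84015/1769) = -261921/10006234 + 1/(2259910/1769) = -261921/10006234 + 1769/2259910 = -143554214791/5653297069735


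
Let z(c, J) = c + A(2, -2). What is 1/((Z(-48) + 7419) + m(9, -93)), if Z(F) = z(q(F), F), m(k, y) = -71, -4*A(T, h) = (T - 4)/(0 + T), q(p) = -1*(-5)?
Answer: 4/29413 ≈ 0.00013599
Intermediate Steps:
q(p) = 5
A(T, h) = -(-4 + T)/(4*T) (A(T, h) = -(T - 4)/(4*(0 + T)) = -(-4 + T)/(4*T))
z(c, J) = 1/4 + c (z(c, J) = c + (1/4)*(4 - 1*2)/2 = c + (1/4)*(1/2)*(4 - 2) = c + (1/4)*(1/2)*2 = c + 1/4 = 1/4 + c)
Z(F) = 21/4 (Z(F) = 1/4 + 5 = 21/4)
1/((Z(-48) + 7419) + m(9, -93)) = 1/((21/4 + 7419) - 71) = 1/(29697/4 - 71) = 1/(29413/4) = 4/29413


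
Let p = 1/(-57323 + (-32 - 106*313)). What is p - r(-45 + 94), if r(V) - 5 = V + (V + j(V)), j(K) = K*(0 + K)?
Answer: -226694633/90533 ≈ -2504.0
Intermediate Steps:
j(K) = K² (j(K) = K*K = K²)
p = -1/90533 (p = 1/(-57323 + (-32 - 33178)) = 1/(-57323 - 33210) = 1/(-90533) = -1/90533 ≈ -1.1046e-5)
r(V) = 5 + V² + 2*V (r(V) = 5 + (V + (V + V²)) = 5 + (V² + 2*V) = 5 + V² + 2*V)
p - r(-45 + 94) = -1/90533 - (5 + (-45 + 94)² + 2*(-45 + 94)) = -1/90533 - (5 + 49² + 2*49) = -1/90533 - (5 + 2401 + 98) = -1/90533 - 1*2504 = -1/90533 - 2504 = -226694633/90533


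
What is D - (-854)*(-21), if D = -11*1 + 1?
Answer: -17944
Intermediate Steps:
D = -10 (D = -11 + 1 = -10)
D - (-854)*(-21) = -10 - (-854)*(-21) = -10 - 122*147 = -10 - 17934 = -17944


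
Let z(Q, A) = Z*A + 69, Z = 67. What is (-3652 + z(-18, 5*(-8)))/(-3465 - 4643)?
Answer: 6263/8108 ≈ 0.77245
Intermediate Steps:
z(Q, A) = 69 + 67*A (z(Q, A) = 67*A + 69 = 69 + 67*A)
(-3652 + z(-18, 5*(-8)))/(-3465 - 4643) = (-3652 + (69 + 67*(5*(-8))))/(-3465 - 4643) = (-3652 + (69 + 67*(-40)))/(-8108) = (-3652 + (69 - 2680))*(-1/8108) = (-3652 - 2611)*(-1/8108) = -6263*(-1/8108) = 6263/8108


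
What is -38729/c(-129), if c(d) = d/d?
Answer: -38729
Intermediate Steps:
c(d) = 1
-38729/c(-129) = -38729/1 = -38729*1 = -38729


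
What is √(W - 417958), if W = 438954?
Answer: 2*√5249 ≈ 144.90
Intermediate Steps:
√(W - 417958) = √(438954 - 417958) = √20996 = 2*√5249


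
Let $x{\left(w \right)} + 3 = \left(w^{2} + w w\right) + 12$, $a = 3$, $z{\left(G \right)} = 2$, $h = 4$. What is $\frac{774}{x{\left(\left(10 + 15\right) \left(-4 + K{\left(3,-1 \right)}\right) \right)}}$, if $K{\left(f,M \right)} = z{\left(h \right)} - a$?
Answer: $\frac{774}{31259} \approx 0.024761$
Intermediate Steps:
$K{\left(f,M \right)} = -1$ ($K{\left(f,M \right)} = 2 - 3 = -1$)
$x{\left(w \right)} = 9 + 2 w^{2}$ ($x{\left(w \right)} = -3 + \left(\left(w^{2} + w w\right) + 12\right) = -3 + \left(\left(w^{2} + w^{2}\right) + 12\right) = -3 + \left(2 w^{2} + 12\right) = -3 + \left(12 + 2 w^{2}\right) = 9 + 2 w^{2}$)
$\frac{774}{x{\left(\left(10 + 15\right) \left(-4 + K{\left(3,-1 \right)}\right) \right)}} = \frac{774}{9 + 2 \left(\left(10 + 15\right) \left(-4 - 1\right)\right)^{2}} = \frac{774}{9 + 2 \left(25 \left(-5\right)\right)^{2}} = \frac{774}{9 + 2 \left(-125\right)^{2}} = \frac{774}{9 + 2 \cdot 15625} = \frac{774}{9 + 31250} = \frac{774}{31259}$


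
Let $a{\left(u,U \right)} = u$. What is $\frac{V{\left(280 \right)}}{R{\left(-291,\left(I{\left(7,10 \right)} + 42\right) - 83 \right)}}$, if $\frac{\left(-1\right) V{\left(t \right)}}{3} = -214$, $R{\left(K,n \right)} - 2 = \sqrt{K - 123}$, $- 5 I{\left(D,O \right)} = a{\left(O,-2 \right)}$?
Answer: $\frac{642}{209} - \frac{963 i \sqrt{46}}{209} \approx 3.0718 - 31.251 i$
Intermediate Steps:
$I{\left(D,O \right)} = - \frac{O}{5}$
$R{\left(K,n \right)} = 2 + \sqrt{-123 + K}$ ($R{\left(K,n \right)} = 2 + \sqrt{K - 123} = 2 + \sqrt{-123 + K}$)
$V{\left(t \right)} = 642$ ($V{\left(t \right)} = \left(-3\right) \left(-214\right) = 642$)
$\frac{V{\left(280 \right)}}{R{\left(-291,\left(I{\left(7,10 \right)} + 42\right) - 83 \right)}} = \frac{642}{2 + \sqrt{-123 - 291}} = \frac{642}{2 + \sqrt{-414}} = \frac{642}{2 + 3 i \sqrt{46}}$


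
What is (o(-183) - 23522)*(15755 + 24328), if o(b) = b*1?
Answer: -950167515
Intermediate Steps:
o(b) = b
(o(-183) - 23522)*(15755 + 24328) = (-183 - 23522)*(15755 + 24328) = -23705*40083 = -950167515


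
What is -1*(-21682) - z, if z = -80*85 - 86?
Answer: 28568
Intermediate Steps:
z = -6886 (z = -6800 - 86 = -6886)
-1*(-21682) - z = -1*(-21682) - 1*(-6886) = 21682 + 6886 = 28568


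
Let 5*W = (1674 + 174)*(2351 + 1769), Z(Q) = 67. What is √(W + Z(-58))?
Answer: √1522819 ≈ 1234.0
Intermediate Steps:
W = 1522752 (W = ((1674 + 174)*(2351 + 1769))/5 = (1848*4120)/5 = (⅕)*7613760 = 1522752)
√(W + Z(-58)) = √(1522752 + 67) = √1522819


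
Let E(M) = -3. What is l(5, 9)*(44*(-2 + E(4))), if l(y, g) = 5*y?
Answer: -5500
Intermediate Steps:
l(5, 9)*(44*(-2 + E(4))) = (5*5)*(44*(-2 - 3)) = 25*(44*(-5)) = 25*(-220) = -5500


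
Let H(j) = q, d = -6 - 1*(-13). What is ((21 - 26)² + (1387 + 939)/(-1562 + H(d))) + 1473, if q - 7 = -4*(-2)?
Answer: 2315080/1547 ≈ 1496.5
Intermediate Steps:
d = 7 (d = -6 + 13 = 7)
q = 15 (q = 7 - 4*(-2) = 7 + 8 = 15)
H(j) = 15
((21 - 26)² + (1387 + 939)/(-1562 + H(d))) + 1473 = ((21 - 26)² + (1387 + 939)/(-1562 + 15)) + 1473 = ((-5)² + 2326/(-1547)) + 1473 = (25 + 2326*(-1/1547)) + 1473 = (25 - 2326/1547) + 1473 = 36349/1547 + 1473 = 2315080/1547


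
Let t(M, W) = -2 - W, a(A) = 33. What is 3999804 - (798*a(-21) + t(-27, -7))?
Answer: 3973465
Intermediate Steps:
3999804 - (798*a(-21) + t(-27, -7)) = 3999804 - (798*33 + (-2 - 1*(-7))) = 3999804 - (26334 + (-2 + 7)) = 3999804 - (26334 + 5) = 3999804 - 1*26339 = 3999804 - 26339 = 3973465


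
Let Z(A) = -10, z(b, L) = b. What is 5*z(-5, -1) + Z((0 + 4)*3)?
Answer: -35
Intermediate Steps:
5*z(-5, -1) + Z((0 + 4)*3) = 5*(-5) - 10 = -25 - 10 = -35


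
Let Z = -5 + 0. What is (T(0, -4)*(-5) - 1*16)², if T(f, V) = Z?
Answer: 81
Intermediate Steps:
Z = -5
T(f, V) = -5
(T(0, -4)*(-5) - 1*16)² = (-5*(-5) - 1*16)² = (25 - 16)² = 9² = 81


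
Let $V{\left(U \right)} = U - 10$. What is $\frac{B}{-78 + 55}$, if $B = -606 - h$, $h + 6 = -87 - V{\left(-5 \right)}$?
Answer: $\frac{528}{23} \approx 22.957$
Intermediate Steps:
$V{\left(U \right)} = -10 + U$ ($V{\left(U \right)} = U - 10 = -10 + U$)
$h = -78$ ($h = -6 - 72 = -78$)
$B = -528$ ($B = -606 - -78 = -606 + 78 = -528$)
$\frac{B}{-78 + 55} = \frac{1}{-78 + 55} \left(-528\right) = \frac{1}{-23} \left(-528\right) = \left(- \frac{1}{23}\right) \left(-528\right) = \frac{528}{23}$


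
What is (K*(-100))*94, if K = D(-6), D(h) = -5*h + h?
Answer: -225600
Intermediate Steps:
D(h) = -4*h
K = 24 (K = -4*(-6) = 24)
(K*(-100))*94 = (24*(-100))*94 = -2400*94 = -225600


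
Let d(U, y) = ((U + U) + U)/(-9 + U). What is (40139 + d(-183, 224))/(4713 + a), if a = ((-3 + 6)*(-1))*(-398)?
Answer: 2569079/378048 ≈ 6.7956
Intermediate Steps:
d(U, y) = 3*U/(-9 + U) (d(U, y) = (2*U + U)/(-9 + U) = (3*U)/(-9 + U) = 3*U/(-9 + U))
a = 1194 (a = (3*(-1))*(-398) = -3*(-398) = 1194)
(40139 + d(-183, 224))/(4713 + a) = (40139 + 3*(-183)/(-9 - 183))/(4713 + 1194) = (40139 + 3*(-183)/(-192))/5907 = (40139 + 3*(-183)*(-1/192))*(1/5907) = (40139 + 183/64)*(1/5907) = (2569079/64)*(1/5907) = 2569079/378048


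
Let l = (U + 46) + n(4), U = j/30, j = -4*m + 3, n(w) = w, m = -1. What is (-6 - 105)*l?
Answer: -55759/10 ≈ -5575.9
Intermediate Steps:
j = 7 (j = -4*(-1) + 3 = 4 + 3 = 7)
U = 7/30 ≈ 0.23333
l = 1507/30 (l = (7/30 + 46) + 4 = 1387/30 + 4 = 1507/30 ≈ 50.233)
(-6 - 105)*l = (-6 - 105)*(1507/30) = -111*1507/30 = -55759/10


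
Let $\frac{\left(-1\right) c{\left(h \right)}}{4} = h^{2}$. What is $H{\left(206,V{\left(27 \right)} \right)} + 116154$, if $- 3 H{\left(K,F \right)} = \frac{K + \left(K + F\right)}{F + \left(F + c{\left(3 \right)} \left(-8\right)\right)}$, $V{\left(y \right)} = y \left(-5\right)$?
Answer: $\frac{6272039}{54} \approx 1.1615 \cdot 10^{5}$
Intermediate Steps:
$c{\left(h \right)} = - 4 h^{2}$
$V{\left(y \right)} = - 5 y$
$H{\left(K,F \right)} = - \frac{F + 2 K}{3 \left(288 + 2 F\right)}$ ($H{\left(K,F \right)} = - \frac{\left(K + \left(K + F\right)\right) \frac{1}{F + \left(F + - 4 \cdot 3^{2} \left(-8\right)\right)}}{3} = - \frac{\left(K + \left(F + K\right)\right) \frac{1}{F + \left(F + \left(-4\right) 9 \left(-8\right)\right)}}{3} = - \frac{\left(F + 2 K\right) \frac{1}{F + \left(F - -288\right)}}{3} = - \frac{\left(F + 2 K\right) \frac{1}{F + \left(F + 288\right)}}{3} = - \frac{\left(F + 2 K\right) \frac{1}{F + \left(288 + F\right)}}{3} = - \frac{\left(F + 2 K\right) \frac{1}{288 + 2 F}}{3} = - \frac{\frac{1}{288 + 2 F} \left(F + 2 K\right)}{3} = - \frac{F + 2 K}{3 \left(288 + 2 F\right)}$)
$H{\left(206,V{\left(27 \right)} \right)} + 116154 = \frac{- \left(-5\right) 27 - 412}{6 \left(144 - 135\right)} + 116154 = \frac{\left(-1\right) \left(-135\right) - 412}{6 \left(144 - 135\right)} + 116154 = \frac{135 - 412}{6 \cdot 9} + 116154 = \frac{1}{6} \cdot \frac{1}{9} \left(-277\right) + 116154 = - \frac{277}{54} + 116154 = \frac{6272039}{54}$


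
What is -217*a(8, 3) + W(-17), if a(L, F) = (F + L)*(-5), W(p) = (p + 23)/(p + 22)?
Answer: 59681/5 ≈ 11936.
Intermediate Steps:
W(p) = (23 + p)/(22 + p)
a(L, F) = -5*F - 5*L
-217*a(8, 3) + W(-17) = -217*(-5*3 - 5*8) + (23 - 17)/(22 - 17) = -217*(-15 - 40) + 6/5 = -217*(-55) + (⅕)*6 = 11935 + 6/5 = 59681/5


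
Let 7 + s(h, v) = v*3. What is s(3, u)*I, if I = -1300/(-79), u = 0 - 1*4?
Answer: -24700/79 ≈ -312.66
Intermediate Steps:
u = -4 (u = 0 - 4 = -4)
I = 1300/79 (I = -1300*(-1/79) = 1300/79 ≈ 16.456)
s(h, v) = -7 + 3*v (s(h, v) = -7 + v*3 = -7 + 3*v)
s(3, u)*I = (-7 + 3*(-4))*(1300/79) = (-7 - 12)*(1300/79) = -19*1300/79 = -24700/79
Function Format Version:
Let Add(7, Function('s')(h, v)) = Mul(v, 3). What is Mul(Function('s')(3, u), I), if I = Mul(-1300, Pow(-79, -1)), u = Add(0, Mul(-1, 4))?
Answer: Rational(-24700, 79) ≈ -312.66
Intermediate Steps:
u = -4 (u = Add(0, -4) = -4)
I = Rational(1300, 79) (I = Mul(-1300, Rational(-1, 79)) = Rational(1300, 79) ≈ 16.456)
Function('s')(h, v) = Add(-7, Mul(3, v)) (Function('s')(h, v) = Add(-7, Mul(v, 3)) = Add(-7, Mul(3, v)))
Mul(Function('s')(3, u), I) = Mul(Add(-7, Mul(3, -4)), Rational(1300, 79)) = Mul(Add(-7, -12), Rational(1300, 79)) = Mul(-19, Rational(1300, 79)) = Rational(-24700, 79)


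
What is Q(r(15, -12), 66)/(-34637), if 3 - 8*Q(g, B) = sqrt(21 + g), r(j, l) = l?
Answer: 0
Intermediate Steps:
Q(g, B) = 3/8 - sqrt(21 + g)/8
Q(r(15, -12), 66)/(-34637) = (3/8 - sqrt(21 - 12)/8)/(-34637) = (3/8 - sqrt(9)/8)*(-1/34637) = (3/8 - 1/8*3)*(-1/34637) = (3/8 - 3/8)*(-1/34637) = 0*(-1/34637) = 0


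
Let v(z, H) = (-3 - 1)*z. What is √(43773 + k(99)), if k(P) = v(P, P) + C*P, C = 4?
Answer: √43773 ≈ 209.22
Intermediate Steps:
v(z, H) = -4*z
k(P) = 0 (k(P) = -4*P + 4*P = 0)
√(43773 + k(99)) = √(43773 + 0) = √43773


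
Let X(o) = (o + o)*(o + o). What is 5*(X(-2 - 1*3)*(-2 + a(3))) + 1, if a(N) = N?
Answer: 501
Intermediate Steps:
X(o) = 4*o**2 (X(o) = (2*o)*(2*o) = 4*o**2)
5*(X(-2 - 1*3)*(-2 + a(3))) + 1 = 5*((4*(-2 - 1*3)**2)*(-2 + 3)) + 1 = 5*((4*(-2 - 3)**2)*1) + 1 = 5*((4*(-5)**2)*1) + 1 = 5*((4*25)*1) + 1 = 5*(100*1) + 1 = 5*100 + 1 = 500 + 1 = 501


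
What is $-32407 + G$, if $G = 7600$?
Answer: $-24807$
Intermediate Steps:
$-32407 + G = -32407 + 7600 = -24807$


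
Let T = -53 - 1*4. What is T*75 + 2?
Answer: -4273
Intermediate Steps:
T = -57 (T = -53 - 4 = -57)
T*75 + 2 = -57*75 + 2 = -4275 + 2 = -4273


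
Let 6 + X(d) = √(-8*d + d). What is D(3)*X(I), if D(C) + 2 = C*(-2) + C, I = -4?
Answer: 30 - 10*√7 ≈ 3.5425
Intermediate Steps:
D(C) = -2 - C (D(C) = -2 + (C*(-2) + C) = -2 + (-2*C + C) = -2 - C)
X(d) = -6 + √7*√(-d) (X(d) = -6 + √(-8*d + d) = -6 + √(-7*d) = -6 + √7*√(-d))
D(3)*X(I) = (-2 - 1*3)*(-6 + √7*√(-1*(-4))) = (-2 - 3)*(-6 + √7*√4) = -5*(-6 + √7*2) = -5*(-6 + 2*√7) = 30 - 10*√7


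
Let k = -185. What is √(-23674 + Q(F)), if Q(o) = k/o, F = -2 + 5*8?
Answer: I*√34192286/38 ≈ 153.88*I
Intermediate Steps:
F = 38 (F = -2 + 40 = 38)
Q(o) = -185/o
√(-23674 + Q(F)) = √(-23674 - 185/38) = √(-899797/38) = I*√34192286/38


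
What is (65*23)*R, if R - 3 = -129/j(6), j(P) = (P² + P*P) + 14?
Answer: 4485/2 ≈ 2242.5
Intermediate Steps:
j(P) = 14 + 2*P² (j(P) = (P² + P²) + 14 = 2*P² + 14 = 14 + 2*P²)
R = 3/2 (R = 3 - 129/(14 + 2*6²) = 3 - 129/(14 + 2*36) = 3 - 129/(14 + 72) = 3 - 129/86 = 3 - 129*1/86 = 3 - 3/2 = 3/2 ≈ 1.5000)
(65*23)*R = (65*23)*(3/2) = 1495*(3/2) = 4485/2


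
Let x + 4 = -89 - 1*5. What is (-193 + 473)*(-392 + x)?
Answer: -137200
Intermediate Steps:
x = -98 (x = -4 + (-89 - 1*5) = -4 + (-89 - 5) = -4 - 94 = -98)
(-193 + 473)*(-392 + x) = (-193 + 473)*(-392 - 98) = 280*(-490) = -137200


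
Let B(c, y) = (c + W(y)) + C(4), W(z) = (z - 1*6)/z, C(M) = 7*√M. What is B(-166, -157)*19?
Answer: -450319/157 ≈ -2868.3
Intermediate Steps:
W(z) = (-6 + z)/z (W(z) = (z - 6)/z = (-6 + z)/z)
B(c, y) = 14 + c + (-6 + y)/y (B(c, y) = (c + (-6 + y)/y) + 7*√4 = (c + (-6 + y)/y) + 7*2 = (c + (-6 + y)/y) + 14 = 14 + c + (-6 + y)/y)
B(-166, -157)*19 = (15 - 166 - 6/(-157))*19 = (15 - 166 - 6*(-1/157))*19 = (15 - 166 + 6/157)*19 = -23701/157*19 = -450319/157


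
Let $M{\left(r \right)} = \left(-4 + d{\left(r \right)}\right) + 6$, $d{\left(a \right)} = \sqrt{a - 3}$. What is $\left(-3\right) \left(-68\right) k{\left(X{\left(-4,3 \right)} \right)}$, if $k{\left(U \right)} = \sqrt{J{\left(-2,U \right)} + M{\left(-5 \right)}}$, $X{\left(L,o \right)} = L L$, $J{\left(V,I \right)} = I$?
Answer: $204 \sqrt{18 + 2 i \sqrt{2}} \approx 868.15 + 67.792 i$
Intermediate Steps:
$X{\left(L,o \right)} = L^{2}$
$d{\left(a \right)} = \sqrt{-3 + a}$
$M{\left(r \right)} = 2 + \sqrt{-3 + r}$ ($M{\left(r \right)} = \left(-4 + \sqrt{-3 + r}\right) + 6 = 2 + \sqrt{-3 + r}$)
$k{\left(U \right)} = \sqrt{2 + U + 2 i \sqrt{2}}$ ($k{\left(U \right)} = \sqrt{U + \left(2 + \sqrt{-3 - 5}\right)} = \sqrt{U + \left(2 + \sqrt{-8}\right)} = \sqrt{U + \left(2 + 2 i \sqrt{2}\right)} = \sqrt{2 + U + 2 i \sqrt{2}}$)
$\left(-3\right) \left(-68\right) k{\left(X{\left(-4,3 \right)} \right)} = \left(-3\right) \left(-68\right) \sqrt{2 + \left(-4\right)^{2} + 2 i \sqrt{2}} = 204 \sqrt{2 + 16 + 2 i \sqrt{2}} = 204 \sqrt{18 + 2 i \sqrt{2}}$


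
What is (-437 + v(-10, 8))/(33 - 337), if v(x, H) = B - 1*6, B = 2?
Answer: 441/304 ≈ 1.4507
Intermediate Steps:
v(x, H) = -4 (v(x, H) = 2 - 1*6 = 2 - 6 = -4)
(-437 + v(-10, 8))/(33 - 337) = (-437 - 4)/(33 - 337) = -441/(-304) = -441*(-1/304) = 441/304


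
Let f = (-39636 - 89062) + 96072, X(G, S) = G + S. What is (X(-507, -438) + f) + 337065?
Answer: 303494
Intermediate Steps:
f = -32626 (f = -128698 + 96072 = -32626)
(X(-507, -438) + f) + 337065 = ((-507 - 438) - 32626) + 337065 = (-945 - 32626) + 337065 = -33571 + 337065 = 303494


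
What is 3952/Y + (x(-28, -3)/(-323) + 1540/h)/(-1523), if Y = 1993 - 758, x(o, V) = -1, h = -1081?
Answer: 8510885679/2658876245 ≈ 3.2009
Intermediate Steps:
Y = 1235
3952/Y + (x(-28, -3)/(-323) + 1540/h)/(-1523) = 3952/1235 + (-1/(-323) + 1540/(-1081))/(-1523) = 3952*(1/1235) + (-1*(-1/323) + 1540*(-1/1081))*(-1/1523) = 16/5 + (1/323 - 1540/1081)*(-1/1523) = 16/5 - 496339/349163*(-1/1523) = 16/5 + 496339/531775249 = 8510885679/2658876245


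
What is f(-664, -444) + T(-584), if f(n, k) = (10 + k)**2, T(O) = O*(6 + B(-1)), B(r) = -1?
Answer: 185436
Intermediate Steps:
T(O) = 5*O (T(O) = O*(6 - 1) = O*5 = 5*O)
f(-664, -444) + T(-584) = (10 - 444)**2 + 5*(-584) = (-434)**2 - 2920 = 188356 - 2920 = 185436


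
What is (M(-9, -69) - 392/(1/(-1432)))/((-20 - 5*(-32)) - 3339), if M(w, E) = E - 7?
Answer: -561268/3199 ≈ -175.45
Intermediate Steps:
M(w, E) = -7 + E
(M(-9, -69) - 392/(1/(-1432)))/((-20 - 5*(-32)) - 3339) = ((-7 - 69) - 392/(1/(-1432)))/((-20 - 5*(-32)) - 3339) = (-76 - 392/(-1/1432))/((-20 + 160) - 3339) = (-76 - 392*(-1432))/(140 - 3339) = (-76 + 561344)/(-3199) = 561268*(-1/3199) = -561268/3199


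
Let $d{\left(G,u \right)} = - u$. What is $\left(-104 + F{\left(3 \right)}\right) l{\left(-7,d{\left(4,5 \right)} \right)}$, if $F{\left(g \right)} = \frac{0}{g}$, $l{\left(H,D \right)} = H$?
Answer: $728$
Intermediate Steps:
$F{\left(g \right)} = 0$
$\left(-104 + F{\left(3 \right)}\right) l{\left(-7,d{\left(4,5 \right)} \right)} = \left(-104 + 0\right) \left(-7\right) = \left(-104\right) \left(-7\right) = 728$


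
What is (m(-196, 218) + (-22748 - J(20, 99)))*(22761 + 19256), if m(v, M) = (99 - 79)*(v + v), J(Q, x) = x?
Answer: -1289375679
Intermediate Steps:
m(v, M) = 40*v (m(v, M) = 20*(2*v) = 40*v)
(m(-196, 218) + (-22748 - J(20, 99)))*(22761 + 19256) = (40*(-196) + (-22748 - 1*99))*(22761 + 19256) = (-7840 + (-22748 - 99))*42017 = (-7840 - 22847)*42017 = -30687*42017 = -1289375679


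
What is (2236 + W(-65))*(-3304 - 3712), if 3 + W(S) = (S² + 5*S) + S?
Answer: -42573088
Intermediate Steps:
W(S) = -3 + S² + 6*S (W(S) = -3 + ((S² + 5*S) + S) = -3 + (S² + 6*S) = -3 + S² + 6*S)
(2236 + W(-65))*(-3304 - 3712) = (2236 + (-3 + (-65)² + 6*(-65)))*(-3304 - 3712) = (2236 + (-3 + 4225 - 390))*(-7016) = (2236 + 3832)*(-7016) = 6068*(-7016) = -42573088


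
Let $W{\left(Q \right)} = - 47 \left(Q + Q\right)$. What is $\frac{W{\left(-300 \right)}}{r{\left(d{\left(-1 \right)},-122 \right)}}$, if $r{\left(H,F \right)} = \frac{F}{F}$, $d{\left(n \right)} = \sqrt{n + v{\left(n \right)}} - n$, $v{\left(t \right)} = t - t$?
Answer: $28200$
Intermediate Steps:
$v{\left(t \right)} = 0$
$d{\left(n \right)} = \sqrt{n} - n$ ($d{\left(n \right)} = \sqrt{n + 0} - n = \sqrt{n} - n$)
$r{\left(H,F \right)} = 1$
$W{\left(Q \right)} = - 94 Q$ ($W{\left(Q \right)} = - 47 \cdot 2 Q = - 94 Q$)
$\frac{W{\left(-300 \right)}}{r{\left(d{\left(-1 \right)},-122 \right)}} = \frac{\left(-94\right) \left(-300\right)}{1} = 28200 \cdot 1 = 28200$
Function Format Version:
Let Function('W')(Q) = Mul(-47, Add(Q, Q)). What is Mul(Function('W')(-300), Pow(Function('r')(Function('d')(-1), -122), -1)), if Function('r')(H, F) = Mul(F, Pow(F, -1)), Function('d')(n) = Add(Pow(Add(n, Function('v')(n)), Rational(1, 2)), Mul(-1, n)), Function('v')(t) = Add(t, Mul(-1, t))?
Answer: 28200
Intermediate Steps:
Function('v')(t) = 0
Function('d')(n) = Add(Pow(n, Rational(1, 2)), Mul(-1, n)) (Function('d')(n) = Add(Pow(Add(n, 0), Rational(1, 2)), Mul(-1, n)) = Add(Pow(n, Rational(1, 2)), Mul(-1, n)))
Function('r')(H, F) = 1
Function('W')(Q) = Mul(-94, Q) (Function('W')(Q) = Mul(-47, Mul(2, Q)) = Mul(-94, Q))
Mul(Function('W')(-300), Pow(Function('r')(Function('d')(-1), -122), -1)) = Mul(Mul(-94, -300), Pow(1, -1)) = Mul(28200, 1) = 28200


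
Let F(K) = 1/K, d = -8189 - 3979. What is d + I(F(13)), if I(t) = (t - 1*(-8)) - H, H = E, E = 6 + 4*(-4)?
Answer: -157949/13 ≈ -12150.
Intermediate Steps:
d = -12168
E = -10 (E = 6 - 16 = -10)
H = -10
I(t) = 18 + t (I(t) = (t - 1*(-8)) - 1*(-10) = (t + 8) + 10 = (8 + t) + 10 = 18 + t)
d + I(F(13)) = -12168 + (18 + 1/13) = -12168 + 235/13 = -157949/13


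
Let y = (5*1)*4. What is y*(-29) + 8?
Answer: -572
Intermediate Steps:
y = 20 (y = 5*4 = 20)
y*(-29) + 8 = 20*(-29) + 8 = -580 + 8 = -572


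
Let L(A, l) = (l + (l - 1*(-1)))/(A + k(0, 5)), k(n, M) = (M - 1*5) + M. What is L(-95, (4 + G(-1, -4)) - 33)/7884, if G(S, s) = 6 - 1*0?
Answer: 1/15768 ≈ 6.3420e-5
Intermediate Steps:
G(S, s) = 6 (G(S, s) = 6 + 0 = 6)
k(n, M) = -5 + 2*M (k(n, M) = (M - 5) + M = (-5 + M) + M = -5 + 2*M)
L(A, l) = (1 + 2*l)/(5 + A) (L(A, l) = (l + (l - 1*(-1)))/(A + (-5 + 2*5)) = (l + (l + 1))/(A + (-5 + 10)) = (l + (1 + l))/(A + 5) = (1 + 2*l)/(5 + A))
L(-95, (4 + G(-1, -4)) - 33)/7884 = ((1 + 2*((4 + 6) - 33))/(5 - 95))/7884 = ((1 + 2*(10 - 33))/(-90))*(1/7884) = -(1 + 2*(-23))/90*(1/7884) = -(1 - 46)/90*(1/7884) = -1/90*(-45)*(1/7884) = (½)*(1/7884) = 1/15768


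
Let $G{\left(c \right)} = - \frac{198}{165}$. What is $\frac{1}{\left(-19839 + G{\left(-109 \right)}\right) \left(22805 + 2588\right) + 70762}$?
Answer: $- \frac{5}{2518657183} \approx -1.9852 \cdot 10^{-9}$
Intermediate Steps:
$G{\left(c \right)} = - \frac{6}{5}$ ($G{\left(c \right)} = \left(-198\right) \frac{1}{165} = - \frac{6}{5}$)
$\frac{1}{\left(-19839 + G{\left(-109 \right)}\right) \left(22805 + 2588\right) + 70762} = \frac{1}{\left(-19839 - \frac{6}{5}\right) \left(22805 + 2588\right) + 70762} = \frac{1}{\left(- \frac{99201}{5}\right) 25393 + 70762} = \frac{1}{- \frac{2519010993}{5} + 70762} = \frac{1}{- \frac{2518657183}{5}} = - \frac{5}{2518657183}$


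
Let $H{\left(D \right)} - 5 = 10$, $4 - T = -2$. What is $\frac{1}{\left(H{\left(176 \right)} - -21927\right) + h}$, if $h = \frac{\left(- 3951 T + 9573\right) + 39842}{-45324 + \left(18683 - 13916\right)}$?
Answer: $\frac{40557}{889875985} \approx 4.5576 \cdot 10^{-5}$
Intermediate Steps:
$T = 6$ ($T = 4 - -2 = 4 + 2 = 6$)
$H{\left(D \right)} = 15$ ($H{\left(D \right)} = 5 + 10 = 15$)
$h = - \frac{25709}{40557}$ ($h = \frac{\left(\left(-3951\right) 6 + 9573\right) + 39842}{-45324 + \left(18683 - 13916\right)} = \frac{\left(-23706 + 9573\right) + 39842}{-45324 + \left(18683 - 13916\right)} = \frac{-14133 + 39842}{-45324 + 4767} = \frac{25709}{-40557} = 25709 \left(- \frac{1}{40557}\right) = - \frac{25709}{40557} \approx -0.6339$)
$\frac{1}{\left(H{\left(176 \right)} - -21927\right) + h} = \frac{1}{\left(15 - -21927\right) - \frac{25709}{40557}} = \frac{1}{\left(15 + 21927\right) - \frac{25709}{40557}} = \frac{1}{21942 - \frac{25709}{40557}} = \frac{1}{\frac{889875985}{40557}} = \frac{40557}{889875985}$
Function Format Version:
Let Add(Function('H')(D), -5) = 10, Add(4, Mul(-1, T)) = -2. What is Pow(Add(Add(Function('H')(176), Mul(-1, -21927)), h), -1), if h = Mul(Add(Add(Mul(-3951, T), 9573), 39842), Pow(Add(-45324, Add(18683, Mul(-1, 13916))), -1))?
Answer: Rational(40557, 889875985) ≈ 4.5576e-5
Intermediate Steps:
T = 6 (T = Add(4, Mul(-1, -2)) = Add(4, 2) = 6)
Function('H')(D) = 15 (Function('H')(D) = Add(5, 10) = 15)
h = Rational(-25709, 40557) (h = Mul(Add(Add(Mul(-3951, 6), 9573), 39842), Pow(Add(-45324, Add(18683, Mul(-1, 13916))), -1)) = Mul(Add(Add(-23706, 9573), 39842), Pow(Add(-45324, Add(18683, -13916)), -1)) = Mul(Add(-14133, 39842), Pow(Add(-45324, 4767), -1)) = Mul(25709, Pow(-40557, -1)) = Mul(25709, Rational(-1, 40557)) = Rational(-25709, 40557) ≈ -0.63390)
Pow(Add(Add(Function('H')(176), Mul(-1, -21927)), h), -1) = Pow(Add(Add(15, Mul(-1, -21927)), Rational(-25709, 40557)), -1) = Pow(Add(Add(15, 21927), Rational(-25709, 40557)), -1) = Pow(Add(21942, Rational(-25709, 40557)), -1) = Pow(Rational(889875985, 40557), -1) = Rational(40557, 889875985)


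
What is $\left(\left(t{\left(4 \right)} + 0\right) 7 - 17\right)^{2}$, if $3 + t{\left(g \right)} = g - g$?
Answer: $1444$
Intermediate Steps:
$t{\left(g \right)} = -3$ ($t{\left(g \right)} = -3 + \left(g - g\right) = -3 + 0 = -3$)
$\left(\left(t{\left(4 \right)} + 0\right) 7 - 17\right)^{2} = \left(\left(-3 + 0\right) 7 - 17\right)^{2} = \left(\left(-3\right) 7 - 17\right)^{2} = \left(-21 - 17\right)^{2} = \left(-38\right)^{2} = 1444$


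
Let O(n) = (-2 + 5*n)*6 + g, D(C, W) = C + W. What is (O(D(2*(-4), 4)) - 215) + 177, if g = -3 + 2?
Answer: -171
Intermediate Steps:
g = -1
O(n) = -13 + 30*n (O(n) = (-2 + 5*n)*6 - 1 = (-12 + 30*n) - 1 = -13 + 30*n)
(O(D(2*(-4), 4)) - 215) + 177 = ((-13 + 30*(2*(-4) + 4)) - 215) + 177 = ((-13 + 30*(-8 + 4)) - 215) + 177 = ((-13 + 30*(-4)) - 215) + 177 = ((-13 - 120) - 215) + 177 = (-133 - 215) + 177 = -348 + 177 = -171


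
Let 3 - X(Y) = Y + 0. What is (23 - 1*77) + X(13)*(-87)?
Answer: 816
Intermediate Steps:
X(Y) = 3 - Y (X(Y) = 3 - (Y + 0) = 3 - Y)
(23 - 1*77) + X(13)*(-87) = (23 - 1*77) + (3 - 1*13)*(-87) = (23 - 77) + (3 - 13)*(-87) = -54 - 10*(-87) = -54 + 870 = 816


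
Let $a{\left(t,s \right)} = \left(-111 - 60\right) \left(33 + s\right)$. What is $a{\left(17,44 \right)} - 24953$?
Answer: $-38120$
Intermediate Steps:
$a{\left(t,s \right)} = -5643 - 171 s$ ($a{\left(t,s \right)} = - 171 \left(33 + s\right) = -5643 - 171 s$)
$a{\left(17,44 \right)} - 24953 = \left(-5643 - 7524\right) - 24953 = -13167 - 24953 = -38120$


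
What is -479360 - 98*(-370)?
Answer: -443100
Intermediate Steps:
-479360 - 98*(-370) = -479360 - 1*(-36260) = -479360 + 36260 = -443100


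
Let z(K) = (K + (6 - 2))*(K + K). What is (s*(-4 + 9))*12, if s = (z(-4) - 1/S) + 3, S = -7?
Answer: 1320/7 ≈ 188.57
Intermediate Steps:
z(K) = 2*K*(4 + K) (z(K) = (K + 4)*(2*K) = (4 + K)*(2*K) = 2*K*(4 + K))
s = 22/7 (s = (2*(-4)*(4 - 4) - 1/(-7)) + 3 = (2*(-4)*0 - 1*(-1/7)) + 3 = (0 + 1/7) + 3 = 1/7 + 3 = 22/7 ≈ 3.1429)
(s*(-4 + 9))*12 = (22*(-4 + 9)/7)*12 = ((22/7)*5)*12 = (110/7)*12 = 1320/7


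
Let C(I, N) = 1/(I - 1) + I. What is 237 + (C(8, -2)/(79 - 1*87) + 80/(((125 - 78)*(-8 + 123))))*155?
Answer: 4935277/60536 ≈ 81.526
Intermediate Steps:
C(I, N) = I + 1/(-1 + I) (C(I, N) = 1/(-1 + I) + I = I + 1/(-1 + I))
237 + (C(8, -2)/(79 - 1*87) + 80/(((125 - 78)*(-8 + 123))))*155 = 237 + (((1 + 8² - 1*8)/(-1 + 8))/(79 - 1*87) + 80/(((125 - 78)*(-8 + 123))))*155 = 237 + (((1 + 64 - 8)/7)/(79 - 87) + 80/((47*115)))*155 = 237 + (((⅐)*57)/(-8) + 80/5405)*155 = 237 + ((57/7)*(-⅛) + 80*(1/5405))*155 = 237 + (-57/56 + 16/1081)*155 = 237 - 60721/60536*155 = 237 - 9411755/60536 = 4935277/60536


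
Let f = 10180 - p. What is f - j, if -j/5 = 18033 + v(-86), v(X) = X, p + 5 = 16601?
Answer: 83319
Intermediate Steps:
p = 16596 (p = -5 + 16601 = 16596)
f = -6416 (f = 10180 - 1*16596 = 10180 - 16596 = -6416)
j = -89735 (j = -5*(18033 - 86) = -5*17947 = -89735)
f - j = -6416 - 1*(-89735) = -6416 + 89735 = 83319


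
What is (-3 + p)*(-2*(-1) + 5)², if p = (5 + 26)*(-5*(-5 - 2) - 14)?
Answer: 31752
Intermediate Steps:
p = 651 (p = 31*(-5*(-7) - 14) = 31*(35 - 14) = 31*21 = 651)
(-3 + p)*(-2*(-1) + 5)² = (-3 + 651)*(-2*(-1) + 5)² = 648*(2 + 5)² = 648*7² = 648*49 = 31752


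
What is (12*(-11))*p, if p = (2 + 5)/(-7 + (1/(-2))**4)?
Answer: 4928/37 ≈ 133.19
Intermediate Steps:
p = -112/111 (p = 7/(-7 + (-1/2)**4) = 7/(-7 + 1/16) = 7/(-111/16) = 7*(-16/111) = -112/111 ≈ -1.0090)
(12*(-11))*p = (12*(-11))*(-112/111) = -132*(-112/111) = 4928/37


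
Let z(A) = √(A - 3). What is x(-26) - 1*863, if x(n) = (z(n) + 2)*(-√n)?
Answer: -863 + √754 - 2*I*√26 ≈ -835.54 - 10.198*I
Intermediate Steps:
z(A) = √(-3 + A)
x(n) = -√n*(2 + √(-3 + n)) (x(n) = (√(-3 + n) + 2)*(-√n) = (2 + √(-3 + n))*(-√n) = -√n*(2 + √(-3 + n)))
x(-26) - 1*863 = √(-26)*(-2 - √(-3 - 26)) - 1*863 = (I*√26)*(-2 - √(-29)) - 863 = (I*√26)*(-2 - I*√29) - 863 = I*√26*(-2 - I*√29) - 863 = -863 + I*√26*(-2 - I*√29)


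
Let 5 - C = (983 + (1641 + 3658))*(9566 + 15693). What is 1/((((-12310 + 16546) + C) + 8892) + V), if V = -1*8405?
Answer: -1/158672310 ≈ -6.3023e-9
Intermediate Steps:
C = -158677033 (C = 5 - (983 + (1641 + 3658))*(9566 + 15693) = 5 - (983 + 5299)*25259 = 5 - 6282*25259 = 5 - 1*158677038 = 5 - 158677038 = -158677033)
V = -8405
1/((((-12310 + 16546) + C) + 8892) + V) = 1/((((-12310 + 16546) - 158677033) + 8892) - 8405) = 1/(((4236 - 158677033) + 8892) - 8405) = 1/((-158672797 + 8892) - 8405) = 1/(-158663905 - 8405) = 1/(-158672310) = -1/158672310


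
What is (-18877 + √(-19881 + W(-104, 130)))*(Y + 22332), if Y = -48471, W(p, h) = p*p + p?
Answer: 493425903 - 26139*I*√9169 ≈ 4.9343e+8 - 2.5029e+6*I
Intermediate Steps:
W(p, h) = p + p² (W(p, h) = p² + p = p + p²)
(-18877 + √(-19881 + W(-104, 130)))*(Y + 22332) = (-18877 + √(-19881 - 104*(1 - 104)))*(-48471 + 22332) = (-18877 + √(-19881 - 104*(-103)))*(-26139) = (-18877 + √(-19881 + 10712))*(-26139) = (-18877 + √(-9169))*(-26139) = (-18877 + I*√9169)*(-26139) = 493425903 - 26139*I*√9169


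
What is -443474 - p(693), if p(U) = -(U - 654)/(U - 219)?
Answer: -70068879/158 ≈ -4.4347e+5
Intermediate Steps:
p(U) = -(-654 + U)/(-219 + U)
-443474 - p(693) = -443474 - (654 - 1*693)/(-219 + 693) = -443474 - (654 - 693)/474 = -443474 - (-39)/474 = -443474 - 1*(-13/158) = -443474 + 13/158 = -70068879/158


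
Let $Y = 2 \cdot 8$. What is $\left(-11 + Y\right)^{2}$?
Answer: $25$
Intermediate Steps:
$Y = 16$
$\left(-11 + Y\right)^{2} = \left(-11 + 16\right)^{2} = 5^{2} = 25$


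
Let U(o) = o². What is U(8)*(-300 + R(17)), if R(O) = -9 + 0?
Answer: -19776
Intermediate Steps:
R(O) = -9
U(8)*(-300 + R(17)) = 8²*(-300 - 9) = 64*(-309) = -19776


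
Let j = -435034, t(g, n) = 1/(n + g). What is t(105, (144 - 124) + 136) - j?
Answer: 113543875/261 ≈ 4.3503e+5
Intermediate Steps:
t(g, n) = 1/(g + n)
t(105, (144 - 124) + 136) - j = 1/(105 + ((144 - 124) + 136)) - 1*(-435034) = 1/(105 + (20 + 136)) + 435034 = 1/(105 + 156) + 435034 = 1/261 + 435034 = 113543875/261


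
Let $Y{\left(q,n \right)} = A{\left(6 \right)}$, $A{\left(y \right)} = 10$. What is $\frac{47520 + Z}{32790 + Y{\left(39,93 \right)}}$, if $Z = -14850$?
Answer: $\frac{3267}{3280} \approx 0.99604$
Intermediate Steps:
$Y{\left(q,n \right)} = 10$
$\frac{47520 + Z}{32790 + Y{\left(39,93 \right)}} = \frac{47520 - 14850}{32790 + 10} = \frac{32670}{32800} = 32670 \cdot \frac{1}{32800} = \frac{3267}{3280}$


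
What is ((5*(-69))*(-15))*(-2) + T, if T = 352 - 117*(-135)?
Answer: 5797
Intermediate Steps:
T = 16147 (T = 352 + 15795 = 16147)
((5*(-69))*(-15))*(-2) + T = ((5*(-69))*(-15))*(-2) + 16147 = -345*(-15)*(-2) + 16147 = 5175*(-2) + 16147 = -10350 + 16147 = 5797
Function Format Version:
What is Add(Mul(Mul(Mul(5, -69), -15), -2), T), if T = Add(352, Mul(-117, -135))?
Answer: 5797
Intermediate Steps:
T = 16147 (T = Add(352, 15795) = 16147)
Add(Mul(Mul(Mul(5, -69), -15), -2), T) = Add(Mul(Mul(Mul(5, -69), -15), -2), 16147) = Add(Mul(Mul(-345, -15), -2), 16147) = Add(Mul(5175, -2), 16147) = Add(-10350, 16147) = 5797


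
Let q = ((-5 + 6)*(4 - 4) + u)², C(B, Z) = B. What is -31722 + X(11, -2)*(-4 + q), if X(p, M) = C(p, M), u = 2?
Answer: -31722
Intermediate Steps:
X(p, M) = p
q = 4 (q = ((-5 + 6)*(4 - 4) + 2)² = (1*0 + 2)² = (0 + 2)² = 2² = 4)
-31722 + X(11, -2)*(-4 + q) = -31722 + 11*(-4 + 4) = -31722 + 11*0 = -31722 + 0 = -31722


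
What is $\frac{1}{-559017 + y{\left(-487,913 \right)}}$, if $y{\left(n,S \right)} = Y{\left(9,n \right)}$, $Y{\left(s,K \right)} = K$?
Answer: $- \frac{1}{559504} \approx -1.7873 \cdot 10^{-6}$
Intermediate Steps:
$y{\left(n,S \right)} = n$
$\frac{1}{-559017 + y{\left(-487,913 \right)}} = \frac{1}{-559017 - 487} = \frac{1}{-559504} = - \frac{1}{559504}$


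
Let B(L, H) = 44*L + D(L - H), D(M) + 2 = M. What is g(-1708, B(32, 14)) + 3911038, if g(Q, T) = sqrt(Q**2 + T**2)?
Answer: 3911038 + 4*sqrt(309065) ≈ 3.9133e+6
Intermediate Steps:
D(M) = -2 + M
B(L, H) = -2 - H + 45*L (B(L, H) = 44*L + (-2 + (L - H)) = 44*L + (-2 + L - H) = -2 - H + 45*L)
g(-1708, B(32, 14)) + 3911038 = sqrt((-1708)**2 + (-2 - 1*14 + 45*32)**2) + 3911038 = sqrt(2917264 + (-2 - 14 + 1440)**2) + 3911038 = sqrt(2917264 + 1424**2) + 3911038 = sqrt(2917264 + 2027776) + 3911038 = sqrt(4945040) + 3911038 = 4*sqrt(309065) + 3911038 = 3911038 + 4*sqrt(309065)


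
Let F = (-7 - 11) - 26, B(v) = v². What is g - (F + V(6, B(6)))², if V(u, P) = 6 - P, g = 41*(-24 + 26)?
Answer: -5394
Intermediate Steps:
g = 82 (g = 41*2 = 82)
F = -44 (F = -18 - 26 = -44)
g - (F + V(6, B(6)))² = 82 - (-44 + (6 - 1*6²))² = 82 - (-44 + (6 - 1*36))² = 82 - (-44 + (6 - 36))² = 82 - (-44 - 30)² = 82 - 1*(-74)² = 82 - 1*5476 = 82 - 5476 = -5394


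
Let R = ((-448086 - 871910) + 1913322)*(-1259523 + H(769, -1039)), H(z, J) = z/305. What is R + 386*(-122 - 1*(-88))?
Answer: -227928409502016/305 ≈ -7.4731e+11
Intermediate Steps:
H(z, J) = z/305 (H(z, J) = z*(1/305) = z/305)
R = -227928405499196/305 (R = ((-448086 - 871910) + 1913322)*(-1259523 + (1/305)*769) = (-1319996 + 1913322)*(-1259523 + 769/305) = 593326*(-384153746/305) = -227928405499196/305 ≈ -7.4731e+11)
R + 386*(-122 - 1*(-88)) = -227928405499196/305 + 386*(-122 - 1*(-88)) = -227928405499196/305 + 386*(-122 + 88) = -227928405499196/305 + 386*(-34) = -227928405499196/305 - 13124 = -227928409502016/305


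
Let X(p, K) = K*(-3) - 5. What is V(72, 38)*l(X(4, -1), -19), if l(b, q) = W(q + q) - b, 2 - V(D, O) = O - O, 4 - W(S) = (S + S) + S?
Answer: 240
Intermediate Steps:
W(S) = 4 - 3*S (W(S) = 4 - ((S + S) + S) = 4 - (2*S + S) = 4 - 3*S)
X(p, K) = -5 - 3*K (X(p, K) = -3*K - 5 = -5 - 3*K)
V(D, O) = 2 (V(D, O) = 2 - (O - O) = 2 - 1*0 = 2 + 0 = 2)
l(b, q) = 4 - b - 6*q (l(b, q) = (4 - 3*(q + q)) - b = (4 - 6*q) - b = 4 - b - 6*q)
V(72, 38)*l(X(4, -1), -19) = 2*(4 - (-5 - 3*(-1)) - 6*(-19)) = 2*(4 - (-5 + 3) + 114) = 2*(4 - 1*(-2) + 114) = 2*(4 + 2 + 114) = 2*120 = 240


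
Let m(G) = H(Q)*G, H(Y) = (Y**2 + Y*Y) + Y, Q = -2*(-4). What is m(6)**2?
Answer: 665856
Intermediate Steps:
Q = 8
H(Y) = Y + 2*Y**2 (H(Y) = (Y**2 + Y**2) + Y = 2*Y**2 + Y = Y + 2*Y**2)
m(G) = 136*G (m(G) = (8*(1 + 2*8))*G = (8*(1 + 16))*G = (8*17)*G = 136*G)
m(6)**2 = (136*6)**2 = 816**2 = 665856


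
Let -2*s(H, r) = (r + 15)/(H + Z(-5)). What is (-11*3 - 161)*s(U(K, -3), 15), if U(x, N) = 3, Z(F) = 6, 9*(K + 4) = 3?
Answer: 970/3 ≈ 323.33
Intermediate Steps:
K = -11/3 (K = -4 + (1/9)*3 = -4 + 1/3 = -11/3 ≈ -3.6667)
s(H, r) = -(15 + r)/(2*(6 + H)) (s(H, r) = -(r + 15)/(2*(H + 6)) = -(15 + r)/(2*(6 + H)))
(-11*3 - 161)*s(U(K, -3), 15) = (-11*3 - 161)*((-15 - 1*15)/(2*(6 + 3))) = (-33 - 161)*((1/2)*(-15 - 15)/9) = -97*(-30)/9 = -194*(-5/3) = 970/3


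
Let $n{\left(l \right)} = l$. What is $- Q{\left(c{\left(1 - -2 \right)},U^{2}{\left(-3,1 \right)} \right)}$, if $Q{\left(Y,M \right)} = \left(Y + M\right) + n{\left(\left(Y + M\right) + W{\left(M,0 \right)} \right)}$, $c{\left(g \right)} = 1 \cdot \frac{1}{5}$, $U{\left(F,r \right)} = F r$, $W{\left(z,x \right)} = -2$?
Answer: $- \frac{82}{5} \approx -16.4$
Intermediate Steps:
$c{\left(g \right)} = \frac{1}{5}$ ($c{\left(g \right)} = 1 \cdot \frac{1}{5} = \frac{1}{5}$)
$Q{\left(Y,M \right)} = -2 + 2 M + 2 Y$ ($Q{\left(Y,M \right)} = \left(Y + M\right) - \left(2 - M - Y\right) = \left(M + Y\right) - \left(2 - M - Y\right) = \left(M + Y\right) + \left(-2 + M + Y\right) = -2 + 2 M + 2 Y$)
$- Q{\left(c{\left(1 - -2 \right)},U^{2}{\left(-3,1 \right)} \right)} = - (-2 + 2 \left(\left(-3\right) 1\right)^{2} + 2 \cdot \frac{1}{5}) = - (-2 + 2 \left(-3\right)^{2} + \frac{2}{5}) = - (-2 + 2 \cdot 9 + \frac{2}{5}) = - (-2 + 18 + \frac{2}{5}) = \left(-1\right) \frac{82}{5} = - \frac{82}{5}$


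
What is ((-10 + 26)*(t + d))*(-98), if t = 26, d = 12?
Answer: -59584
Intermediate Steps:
((-10 + 26)*(t + d))*(-98) = ((-10 + 26)*(26 + 12))*(-98) = (16*38)*(-98) = 608*(-98) = -59584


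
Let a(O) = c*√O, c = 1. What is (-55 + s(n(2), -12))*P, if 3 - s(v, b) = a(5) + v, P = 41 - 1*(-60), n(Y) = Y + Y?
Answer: -5656 - 101*√5 ≈ -5881.8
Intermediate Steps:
a(O) = √O (a(O) = 1*√O = √O)
n(Y) = 2*Y
P = 101 (P = 41 + 60 = 101)
s(v, b) = 3 - v - √5 (s(v, b) = 3 - (√5 + v) = 3 - (v + √5) = 3 + (-v - √5) = 3 - v - √5)
(-55 + s(n(2), -12))*P = (-55 + (3 - 2*2 - √5))*101 = (-55 + (3 - 1*4 - √5))*101 = (-55 + (3 - 4 - √5))*101 = (-55 + (-1 - √5))*101 = (-56 - √5)*101 = -5656 - 101*√5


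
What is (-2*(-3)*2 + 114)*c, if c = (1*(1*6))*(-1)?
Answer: -756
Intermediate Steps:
c = -6 (c = (1*6)*(-1) = 6*(-1) = -6)
(-2*(-3)*2 + 114)*c = (-2*(-3)*2 + 114)*(-6) = (6*2 + 114)*(-6) = (12 + 114)*(-6) = 126*(-6) = -756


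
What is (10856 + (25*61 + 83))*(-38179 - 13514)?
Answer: -644301552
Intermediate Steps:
(10856 + (25*61 + 83))*(-38179 - 13514) = (10856 + (1525 + 83))*(-51693) = (10856 + 1608)*(-51693) = 12464*(-51693) = -644301552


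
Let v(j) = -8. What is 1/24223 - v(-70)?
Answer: 193785/24223 ≈ 8.0000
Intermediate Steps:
1/24223 - v(-70) = 1/24223 - 1*(-8) = 1/24223 + 8 = 193785/24223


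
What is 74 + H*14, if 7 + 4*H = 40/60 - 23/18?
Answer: 1705/36 ≈ 47.361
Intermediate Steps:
H = -137/72 (H = -7/4 + (40/60 - 23/18)/4 = -7/4 + (40*(1/60) - 23*1/18)/4 = -7/4 + (⅔ - 23/18)/4 = -7/4 + (¼)*(-11/18) = -7/4 - 11/72 = -137/72 ≈ -1.9028)
74 + H*14 = 74 - 137/72*14 = 74 - 959/36 = 1705/36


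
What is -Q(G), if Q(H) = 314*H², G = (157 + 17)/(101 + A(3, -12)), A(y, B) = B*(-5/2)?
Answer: -9506664/17161 ≈ -553.97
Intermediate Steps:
A(y, B) = -5*B/2 (A(y, B) = B*(-5*½) = B*(-5/2) = -5*B/2)
G = 174/131 (G = (157 + 17)/(101 - 5/2*(-12)) = 174/(101 + 30) = 174/131 ≈ 1.3282)
-Q(G) = -314*(174/131)² = -314*30276/17161 = -1*9506664/17161 = -9506664/17161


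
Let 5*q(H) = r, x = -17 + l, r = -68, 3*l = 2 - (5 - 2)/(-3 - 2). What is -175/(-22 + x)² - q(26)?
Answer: 22051637/1635920 ≈ 13.480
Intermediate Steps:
l = 13/15 (l = (2 - (5 - 2)/(-3 - 2))/3 = (2 - 3/(-5))/3 = (2 - 3*(-1)/5)/3 = (2 - 1*(-⅗))/3 = (2 + ⅗)/3 = (⅓)*(13/5) = 13/15 ≈ 0.86667)
x = -242/15 (x = -17 + 13/15 = -242/15 ≈ -16.133)
q(H) = -68/5 (q(H) = (⅕)*(-68) = -68/5)
-175/(-22 + x)² - q(26) = -175/(-22 - 242/15)² - 1*(-68/5) = -175/((-572/15)²) + 68/5 = -175/327184/225 + 68/5 = -175*225/327184 + 68/5 = -39375/327184 + 68/5 = 22051637/1635920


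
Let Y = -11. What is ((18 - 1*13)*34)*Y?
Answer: -1870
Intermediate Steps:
((18 - 1*13)*34)*Y = ((18 - 1*13)*34)*(-11) = ((18 - 13)*34)*(-11) = (5*34)*(-11) = 170*(-11) = -1870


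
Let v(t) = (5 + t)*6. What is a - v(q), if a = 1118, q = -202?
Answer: 2300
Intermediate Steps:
v(t) = 30 + 6*t
a - v(q) = 1118 - (30 + 6*(-202)) = 1118 - (30 - 1212) = 1118 - 1*(-1182) = 1118 + 1182 = 2300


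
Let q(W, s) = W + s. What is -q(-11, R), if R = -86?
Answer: 97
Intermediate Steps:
-q(-11, R) = -(-11 - 86) = -1*(-97) = 97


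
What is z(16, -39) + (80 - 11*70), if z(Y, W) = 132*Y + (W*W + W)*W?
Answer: -56376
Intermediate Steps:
z(Y, W) = 132*Y + W*(W + W²) (z(Y, W) = 132*Y + (W² + W)*W = 132*Y + (W + W²)*W = 132*Y + W*(W + W²))
z(16, -39) + (80 - 11*70) = ((-39)² + (-39)³ + 132*16) + (80 - 11*70) = (1521 - 59319 + 2112) + (80 - 770) = -55686 - 690 = -56376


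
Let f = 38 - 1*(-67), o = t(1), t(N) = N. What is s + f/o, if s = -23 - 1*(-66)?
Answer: 148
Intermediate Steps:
o = 1
s = 43 (s = -23 + 66 = 43)
f = 105 (f = 38 + 67 = 105)
s + f/o = 43 + 105/1 = 43 + 105*1 = 43 + 105 = 148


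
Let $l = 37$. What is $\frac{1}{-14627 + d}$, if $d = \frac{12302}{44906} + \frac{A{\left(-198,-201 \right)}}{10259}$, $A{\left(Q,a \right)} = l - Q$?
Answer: $- \frac{230345327}{3369192718465} \approx -6.8368 \cdot 10^{-5}$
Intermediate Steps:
$A{\left(Q,a \right)} = 37 - Q$
$d = \frac{68379564}{230345327}$ ($d = \frac{12302}{44906} + \frac{37 - -198}{10259} = 12302 \cdot \frac{1}{44906} + \left(37 + 198\right) \frac{1}{10259} = \frac{6151}{22453} + 235 \cdot \frac{1}{10259} = \frac{6151}{22453} + \frac{235}{10259} = \frac{68379564}{230345327} \approx 0.29686$)
$\frac{1}{-14627 + d} = \frac{1}{-14627 + \frac{68379564}{230345327}} = \frac{1}{- \frac{3369192718465}{230345327}} = - \frac{230345327}{3369192718465}$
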